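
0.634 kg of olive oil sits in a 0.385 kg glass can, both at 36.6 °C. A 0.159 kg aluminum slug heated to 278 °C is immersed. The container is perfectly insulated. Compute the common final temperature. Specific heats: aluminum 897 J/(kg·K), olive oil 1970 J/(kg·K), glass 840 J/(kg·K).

With ΣQ=0 the equilibrium temperature is the m·c-weighted mean:
T_f = (142.62×278 + 1249×36.6 + 323.4×36.6) / (142.62 + 1249 + 323.4)
    = 97198 / 1715 ≈ 56.68 °C

T_f ≈ 56.7 °C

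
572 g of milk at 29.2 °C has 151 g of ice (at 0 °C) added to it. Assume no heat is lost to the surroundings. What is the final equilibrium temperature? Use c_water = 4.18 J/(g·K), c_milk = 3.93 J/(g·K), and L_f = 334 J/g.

T_f ≈ 5.3 °C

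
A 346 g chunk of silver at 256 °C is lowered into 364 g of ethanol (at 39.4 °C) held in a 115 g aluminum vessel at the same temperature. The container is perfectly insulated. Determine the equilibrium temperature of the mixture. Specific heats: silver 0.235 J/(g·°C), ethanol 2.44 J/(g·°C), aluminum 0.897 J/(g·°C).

T_f ≈ 55.8 °C

Conservation of energy gives ΣQ = 0:
346·0.235·(T − 256) + 364·2.44·(T − 39.4) + 115·0.897·(T − 39.4) = 0
(81.31 + 888.16 + 103.16) T = 81.31·256 + 888.16·39.4 + 103.16·39.4
T = 59873/1072.6 ≈ 55.82 °C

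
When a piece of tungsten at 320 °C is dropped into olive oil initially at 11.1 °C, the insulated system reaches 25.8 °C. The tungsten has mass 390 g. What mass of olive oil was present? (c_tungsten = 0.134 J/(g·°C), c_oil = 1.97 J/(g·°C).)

m ≈ 531 g

Heat lost by the tungsten = heat gained by the oil:
390×0.134×(320 − 25.8) = m×1.97×(25.8 − 11.1)
28.96 m = 15375  ⇒  m ≈ 530.9 g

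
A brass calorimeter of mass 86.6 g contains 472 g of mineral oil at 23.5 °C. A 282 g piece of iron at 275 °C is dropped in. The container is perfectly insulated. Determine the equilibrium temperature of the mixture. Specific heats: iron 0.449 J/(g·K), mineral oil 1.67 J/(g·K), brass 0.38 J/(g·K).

Conservation of energy gives ΣQ = 0:
282·0.449·(T − 275) + 472·1.67·(T − 23.5) + 86.6·0.38·(T − 23.5) = 0
126.62(T − 275) + 788.24(T − 23.5) + 32.91(T − 23.5) = 0
(126.62 + 788.24 + 32.91) T = 126.62·275 + 788.24·23.5 + 32.91·23.5
T ≈ 57.10 °C

T_f ≈ 57.1 °C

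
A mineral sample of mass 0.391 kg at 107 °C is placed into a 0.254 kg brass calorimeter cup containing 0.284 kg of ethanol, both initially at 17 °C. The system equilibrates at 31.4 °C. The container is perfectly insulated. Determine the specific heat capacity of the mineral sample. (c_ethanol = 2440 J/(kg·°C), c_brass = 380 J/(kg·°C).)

c ≈ 385 J/(kg·°C)

Energy conservation, ΣQ = 0:
0.391·c·(31.4 − 107) + 0.284·2440·(31.4 − 17) + 0.254·380·(31.4 − 17) = 0
-29.56 c = -11369
c = -11369/-29.56 ≈ 384.6 J/(kg·°C)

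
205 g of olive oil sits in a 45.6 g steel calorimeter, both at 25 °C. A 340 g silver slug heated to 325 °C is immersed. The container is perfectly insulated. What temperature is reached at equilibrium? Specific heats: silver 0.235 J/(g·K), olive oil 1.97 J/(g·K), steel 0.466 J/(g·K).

Heat gained plus heat lost sum to zero:
340×0.235×(T − 325) + 205×1.97×(T − 25) + 45.6×0.466×(T − 25) = 0
505 T = 36595
T = 36595/505 ≈ 72.47 °C

T_f ≈ 72.5 °C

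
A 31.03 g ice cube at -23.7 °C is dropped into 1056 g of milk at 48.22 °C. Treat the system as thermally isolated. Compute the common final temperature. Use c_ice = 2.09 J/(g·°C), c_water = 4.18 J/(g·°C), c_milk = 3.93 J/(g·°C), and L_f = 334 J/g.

T_f ≈ 44.0 °C

Net heat exchanged in the isolated system is zero:
ice -23.7→0 °C: 31.03·2.09·23.7 = 1537; latent heat to melt: 31.03·334 = 10364; warm the meltwater: 129.71 T; milk: 4150.1(T − 48.22)
4279.8 T = 200117 − 11901 = 188216
T ≈ 43.98 °C (positive, so assuming full melt was valid).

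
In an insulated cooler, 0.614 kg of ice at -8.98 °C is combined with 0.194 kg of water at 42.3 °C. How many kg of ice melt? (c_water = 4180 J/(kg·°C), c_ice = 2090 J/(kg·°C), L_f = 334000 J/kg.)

m_melted ≈ 0.0682 kg

Heat available from the water dropping to 0 °C: 0.194×4180×42.3 = 34302 J.
Warming the ice to 0 °C takes 0.614×2090×8.98 = 11524 J, leaving 22778 J for melting.
Fully melting the ice requires m_ice L_f = 0.614×334000 = 205076 J.
22778 J < 205076 J, so only part of the ice melts and the system sits at 0 °C.
m_melt = 22778 / L_f = 0.0682 kg.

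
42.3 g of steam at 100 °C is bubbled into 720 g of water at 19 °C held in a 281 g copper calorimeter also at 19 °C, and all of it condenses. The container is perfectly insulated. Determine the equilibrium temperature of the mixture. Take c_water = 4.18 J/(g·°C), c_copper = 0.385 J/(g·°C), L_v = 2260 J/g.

T_f ≈ 52.4 °C

Taking heat into each body as positive, Σ m c ΔT = 0:
condense steam: −42.3×2260 = −95598; condensed water 100 °C→T: 176.81(T − 100); water warms: 720×4.18×(T − 19) = 3009.6(T − 19); copper cup: 281×0.385×(T − 19) = 108.19(T − 19)
3294.6 T = 95598 + 17681 + 59238 = 172517
T ≈ 52.36 °C, under the boiling point, so the assumption holds.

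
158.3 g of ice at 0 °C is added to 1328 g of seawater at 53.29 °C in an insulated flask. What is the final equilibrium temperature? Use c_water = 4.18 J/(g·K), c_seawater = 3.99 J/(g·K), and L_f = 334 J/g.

T_f ≈ 38.5 °C

Energy balance with sensible and latent terms:
fusion: m_ice L_f = 158.3·334 = 52872
  meltwater 0→T: 158.3·4.18·T = 661.69 T
  seawater: 5298.7(T − 53.29)
5960.4 T = 282369 − 52872 = 229497
T ≈ 38.50 °C (positive, so assuming full melt was valid).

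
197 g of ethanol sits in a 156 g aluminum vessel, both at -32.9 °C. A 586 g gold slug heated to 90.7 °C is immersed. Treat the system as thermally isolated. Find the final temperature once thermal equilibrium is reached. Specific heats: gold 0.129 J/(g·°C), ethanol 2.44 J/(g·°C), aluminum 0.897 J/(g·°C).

T_f ≈ -19.5 °C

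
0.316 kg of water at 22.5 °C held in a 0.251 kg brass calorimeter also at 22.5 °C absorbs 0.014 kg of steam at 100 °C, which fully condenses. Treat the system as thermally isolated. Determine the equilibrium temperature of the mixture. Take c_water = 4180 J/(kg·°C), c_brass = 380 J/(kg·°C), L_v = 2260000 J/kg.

Heat gained plus heat lost sum to zero:
steam→water at 100 °C releases m L_v = 0.014×2260000 = 31640
  condensed water 100 °C→T: 58.52(T − 100)
  water warms: 0.316×4180×(T − 22.5) = 1320.9(T − 22.5)
  brass cup: 0.251×380×(T − 22.5) = 95.38(T − 22.5)
1474.8 T = 31640 + 5852 + 31866 = 69358
T ≈ 47.03 °C — below 100 °C, confirming all the steam condensed.

T_f ≈ 47.0 °C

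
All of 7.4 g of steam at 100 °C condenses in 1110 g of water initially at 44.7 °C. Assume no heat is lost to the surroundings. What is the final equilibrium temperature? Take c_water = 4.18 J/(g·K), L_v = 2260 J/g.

Energy balance with sensible and latent terms:
condense steam: −7.4·2260 = −16724; condensate cools 100→T: 7.4·4.18·(T − 100) = 30.93(T − 100); original water: 4639.8(T − 44.7)
4670.7 T = 16724 + 3093.2 + 207399 = 227216
T ≈ 48.65 °C, under the boiling point, so the assumption holds.

T_f ≈ 48.6 °C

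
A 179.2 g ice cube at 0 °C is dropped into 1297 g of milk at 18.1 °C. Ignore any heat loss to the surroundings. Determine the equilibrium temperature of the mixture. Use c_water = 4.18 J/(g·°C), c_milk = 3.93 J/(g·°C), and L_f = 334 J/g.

T_f ≈ 5.5 °C

Let T be the final temperature. ΣQ_i = 0:
melt ice: 179.2×334 = 59853; meltwater 0→T: 179.2×4.18×T = 749.06 T; milk cools: 1297×3.93×(T − 18.1) = 5097.2(T − 18.1)
5846.3 T = 92260 − 59853 = 32407
T ≈ 5.54 °C (positive, so assuming full melt was valid).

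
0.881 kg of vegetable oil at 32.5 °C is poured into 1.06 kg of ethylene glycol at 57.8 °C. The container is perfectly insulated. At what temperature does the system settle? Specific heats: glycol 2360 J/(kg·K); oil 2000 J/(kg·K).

T_f ≈ 47.3 °C

Net heat exchanged in the isolated system is zero:
1.06*2360*(T − 57.8) + 0.881*2000*(T − 32.5) = 0
4263.6 T = 201857
T ≈ 47.34 °C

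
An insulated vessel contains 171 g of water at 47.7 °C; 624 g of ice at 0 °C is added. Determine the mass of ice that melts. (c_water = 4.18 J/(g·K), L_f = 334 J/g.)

Cooling the water to 0 °C releases 171·4.18·47.7 = 34095 J.
To melt every bit of ice: 624·334 = 208416 J.
Since 34095 < 208416 J, not all the ice melts; equilibrium is at 0 °C.
m_melted·334 = 34095  ⇒  m_melted ≈ 102.1 g.

m_melted ≈ 102 g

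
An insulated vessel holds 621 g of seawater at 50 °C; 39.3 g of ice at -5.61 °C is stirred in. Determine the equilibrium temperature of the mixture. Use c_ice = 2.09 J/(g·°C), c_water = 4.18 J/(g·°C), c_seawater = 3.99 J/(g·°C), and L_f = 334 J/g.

T_f ≈ 41.7 °C

Taking heat into each body as positive, Σ m c ΔT = 0:
ice -5.61→0 °C: 39.3×2.09×5.61 = 460.79; fusion: m_ice L_f = 39.3×334 = 13126; warm the meltwater: 164.27 T; seawater: 2477.8(T − 50)
2642.1 T = 123890 − 13587 = 110303
T ≈ 41.75 °C. Since T > 0 °C, the all-ice-melts assumption holds.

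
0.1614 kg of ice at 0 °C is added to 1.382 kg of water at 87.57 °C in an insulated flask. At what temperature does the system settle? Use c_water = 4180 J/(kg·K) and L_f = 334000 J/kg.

T_f ≈ 70.1 °C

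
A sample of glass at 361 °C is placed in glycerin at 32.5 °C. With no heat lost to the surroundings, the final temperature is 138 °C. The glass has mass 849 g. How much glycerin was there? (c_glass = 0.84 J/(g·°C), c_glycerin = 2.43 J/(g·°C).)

Heat lost by the glass = heat gained by the glycerin:
849×0.84×(361 − 138) = m×2.43×(138 − 32.5)
256.37 m = 159035  ⇒  m ≈ 620.3 g

m ≈ 620 g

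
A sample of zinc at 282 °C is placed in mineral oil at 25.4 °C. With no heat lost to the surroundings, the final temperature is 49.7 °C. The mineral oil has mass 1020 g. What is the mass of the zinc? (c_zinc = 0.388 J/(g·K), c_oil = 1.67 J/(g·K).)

m ≈ 459 g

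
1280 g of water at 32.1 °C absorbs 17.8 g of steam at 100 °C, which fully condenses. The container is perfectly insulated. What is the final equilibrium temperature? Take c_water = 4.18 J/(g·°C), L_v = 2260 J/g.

T_f ≈ 40.4 °C

Net heat exchanged in the isolated system is zero:
condense steam: −17.8×2260 = −40228
  condensed water 100 °C→T: 74.4(T − 100)
  original water: 5350.4(T − 32.1)
5424.8 T = 40228 + 7440.4 + 171748 = 219416
T ≈ 40.45 °C, under the boiling point, so the assumption holds.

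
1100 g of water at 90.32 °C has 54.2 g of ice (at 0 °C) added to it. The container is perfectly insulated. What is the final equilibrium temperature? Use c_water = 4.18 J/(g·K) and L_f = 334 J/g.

Energy balance with sensible and latent terms:
melt ice: 54.2·334 = 18103
  warm the meltwater: 226.56 T
  water: 4598(T − 90.32)
4824.6 T = 415291 − 18103 = 397189
T ≈ 82.33 °C. Since T > 0 °C, the all-ice-melts assumption holds.

T_f ≈ 82.3 °C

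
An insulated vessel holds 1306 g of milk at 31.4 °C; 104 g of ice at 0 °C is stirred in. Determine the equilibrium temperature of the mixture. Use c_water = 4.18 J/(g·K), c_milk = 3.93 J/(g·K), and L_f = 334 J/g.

T_f ≈ 22.7 °C

Energy conservation, ΣQ = 0:
fusion: m_ice L_f = 104×334 = 34736; warm the meltwater: 434.72 T; milk: 5132.6(T − 31.4)
5567.3 T = 161163 − 34736 = 126427
T ≈ 22.71 °C — above 0 °C, consistent with complete melting.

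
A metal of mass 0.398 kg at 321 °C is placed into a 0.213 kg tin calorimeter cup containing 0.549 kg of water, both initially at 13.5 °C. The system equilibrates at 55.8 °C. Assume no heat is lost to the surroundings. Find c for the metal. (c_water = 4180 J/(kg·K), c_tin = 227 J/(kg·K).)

c ≈ 939 J/(kg·K)

Setting the total heat transfer to zero:
0.398×c×(55.8 − 321) + 0.549×4180×(55.8 − 13.5) + 0.213×227×(55.8 − 13.5) = 0
-105.55 c = -99116
c = -99116/-105.55 ≈ 939 J/(kg·K)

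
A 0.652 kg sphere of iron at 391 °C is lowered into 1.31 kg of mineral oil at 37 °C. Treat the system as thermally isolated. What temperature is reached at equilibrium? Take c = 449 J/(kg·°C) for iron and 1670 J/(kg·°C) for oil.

T_f ≈ 78.8 °C

Setting the total heat transfer to zero:
0.652*449*(T − 391) + 1.31*1670*(T − 37) = 0
2480.4 T = 195409
T = 195409/2480.4 ≈ 78.78 °C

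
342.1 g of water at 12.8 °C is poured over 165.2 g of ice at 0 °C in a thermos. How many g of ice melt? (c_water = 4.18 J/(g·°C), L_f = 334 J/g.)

m_melted ≈ 54.8 g

Heat available from the water dropping to 0 °C: 342.1·4.18·12.8 = 18304 J.
Fully melting the ice requires m_ice L_f = 165.2·334 = 55177 J.
That's not enough to melt it all — equilibrium is at 0 °C with ice remaining.
m_melt = 18304 / L_f = 54.8 g.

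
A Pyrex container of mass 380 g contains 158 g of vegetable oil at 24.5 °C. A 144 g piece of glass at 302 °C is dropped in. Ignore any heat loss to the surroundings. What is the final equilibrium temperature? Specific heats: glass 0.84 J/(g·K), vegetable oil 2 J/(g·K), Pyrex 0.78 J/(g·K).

T_f ≈ 70.3 °C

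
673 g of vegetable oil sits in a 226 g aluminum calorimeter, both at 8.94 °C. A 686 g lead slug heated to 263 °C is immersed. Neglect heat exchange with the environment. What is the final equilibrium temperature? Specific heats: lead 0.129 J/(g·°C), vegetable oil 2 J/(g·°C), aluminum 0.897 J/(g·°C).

T_f ≈ 22.7 °C

Conservation of energy gives ΣQ = 0:
686*0.129*(T − 263) + 673*2*(T − 8.94) + 226*0.897*(T − 8.94) = 0
1637.2 T = 37119
T ≈ 22.67 °C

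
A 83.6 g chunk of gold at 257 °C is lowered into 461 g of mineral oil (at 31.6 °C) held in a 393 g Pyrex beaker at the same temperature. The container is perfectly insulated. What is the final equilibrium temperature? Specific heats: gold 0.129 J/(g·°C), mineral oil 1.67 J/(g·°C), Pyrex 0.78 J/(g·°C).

Let T be the final temperature. ΣQ_i = 0:
83.6·0.129·(T − 257) + 461·1.67·(T − 31.6) + 393·0.78·(T − 31.6) = 0
1087.2 T = 36786
T = 36786/1087.2 ≈ 33.84 °C

T_f ≈ 33.8 °C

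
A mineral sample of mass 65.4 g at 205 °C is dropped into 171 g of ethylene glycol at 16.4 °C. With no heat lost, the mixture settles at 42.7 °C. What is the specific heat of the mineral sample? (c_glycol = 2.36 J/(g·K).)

Heat lost by the mineral sample = heat gained by the glycol:
65.4·c·(205 − 42.7) = 171·2.36·(42.7 − 16.4)
10614 c = 10614  ⇒  c ≈ 0.9999 J/(g·K)

c ≈ 1 J/(g·K)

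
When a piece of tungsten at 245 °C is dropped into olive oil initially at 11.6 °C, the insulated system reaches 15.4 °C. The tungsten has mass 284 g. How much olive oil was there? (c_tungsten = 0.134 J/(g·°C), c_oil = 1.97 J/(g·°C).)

m ≈ 1170 g

Heat gained plus heat lost sum to zero:
284×0.134×(15.4 − 245) + m×1.97×(15.4 − 11.6) = 0
7.486 m = 8737.7
m = 8737.7/7.486 ≈ 1167 g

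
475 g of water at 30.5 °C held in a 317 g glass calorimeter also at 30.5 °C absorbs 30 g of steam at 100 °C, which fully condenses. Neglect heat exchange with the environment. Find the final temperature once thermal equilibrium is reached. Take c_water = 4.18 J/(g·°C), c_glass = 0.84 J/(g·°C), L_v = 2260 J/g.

T_f ≈ 62.7 °C

Let T be the final temperature. ΣQ_i = 0:
condense steam: −30×2260 = −67800; condensate cools 100→T: 30×4.18×(T − 100) = 125.4(T − 100); water warms: 475×4.18×(T − 30.5) = 1985.5(T − 30.5); cup: 266.28(T − 30.5)
2377.2 T = 67800 + 12540 + 68679 = 149019
T ≈ 62.69 °C, under the boiling point, so the assumption holds.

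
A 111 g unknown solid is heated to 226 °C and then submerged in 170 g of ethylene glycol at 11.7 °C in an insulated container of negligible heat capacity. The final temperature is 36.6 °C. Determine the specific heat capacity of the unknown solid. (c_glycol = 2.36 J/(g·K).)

c ≈ 0.475 J/(g·K)

Net heat exchanged in the isolated system is zero:
111×c×(36.6 − 226) + 170×2.36×(36.6 − 11.7) = 0
-21023 c = -9989.9
c = -9989.9/-21023 ≈ 0.4752 J/(g·K)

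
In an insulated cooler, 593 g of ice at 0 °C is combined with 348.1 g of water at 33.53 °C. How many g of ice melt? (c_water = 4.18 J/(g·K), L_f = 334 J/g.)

m_melted ≈ 146 g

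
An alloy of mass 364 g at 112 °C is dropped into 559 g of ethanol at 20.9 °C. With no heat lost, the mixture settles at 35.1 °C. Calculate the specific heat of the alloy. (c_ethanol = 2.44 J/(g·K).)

Setting the total heat transfer to zero:
364×c×(35.1 − 112) + 559×2.44×(35.1 − 20.9) = 0
-27992 c = -19368
c = -19368/-27992 ≈ 0.6919 J/(g·K)

c ≈ 0.692 J/(g·K)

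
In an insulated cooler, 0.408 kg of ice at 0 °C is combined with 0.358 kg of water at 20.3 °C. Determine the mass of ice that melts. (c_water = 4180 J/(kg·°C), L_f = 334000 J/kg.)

Water can give up m c ΔT = 0.358×4180×20.3 = 30378 J before reaching 0 °C.
To melt every bit of ice: 0.408×334000 = 136272 J.
30378 J < 136272 J, so only part of the ice melts and the system sits at 0 °C.
m_melt = 30378 / L_f = 0.09095 kg.

m_melted ≈ 0.091 kg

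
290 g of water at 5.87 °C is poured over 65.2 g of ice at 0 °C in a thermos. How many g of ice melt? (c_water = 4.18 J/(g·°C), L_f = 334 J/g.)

Cooling the water to 0 °C releases 290·4.18·5.87 = 7115.6 J.
Fully melting the ice requires m_ice L_f = 65.2·334 = 21777 J.
Since 7115.6 < 21777 J, not all the ice melts; equilibrium is at 0 °C.
Mass melted = 7115.6/334 ≈ 21.3 g.

m_melted ≈ 21.3 g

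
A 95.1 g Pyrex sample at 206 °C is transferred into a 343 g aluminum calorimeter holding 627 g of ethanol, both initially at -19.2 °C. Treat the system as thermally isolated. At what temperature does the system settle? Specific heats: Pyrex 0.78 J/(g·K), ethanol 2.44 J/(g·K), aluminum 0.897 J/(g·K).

T_f ≈ -10.5 °C

With ΣQ=0 the equilibrium temperature is the m·c-weighted mean:
T_f = (74.18*206 + 1529.9*(-19.2) + 307.67*(-19.2)) / (74.18 + 1529.9 + 307.67)
    = -20000 / 1911.7 ≈ -10.46 °C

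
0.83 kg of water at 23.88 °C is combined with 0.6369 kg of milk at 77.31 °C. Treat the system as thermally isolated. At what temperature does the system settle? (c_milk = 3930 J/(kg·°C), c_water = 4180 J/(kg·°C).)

T_f ≈ 46.3 °C

T_f = Σ m_i c_i T_i / Σ m_i c_i:
T_f = (2503·77.31 + 3469.4·23.88) / (2503 + 3469.4)
    = 276358 / 5972.4 ≈ 46.27 °C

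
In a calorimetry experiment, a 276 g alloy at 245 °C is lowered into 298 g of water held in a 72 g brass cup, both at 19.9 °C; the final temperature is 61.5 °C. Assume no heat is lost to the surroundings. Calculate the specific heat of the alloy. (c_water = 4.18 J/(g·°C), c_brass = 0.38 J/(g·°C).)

c ≈ 1.05 J/(g·°C)

Setting the total heat transfer to zero:
276·c·(61.5 − 245) + 298·4.18·(61.5 − 19.9) + 72·0.38·(61.5 − 19.9) = 0
-50646 c = -52957
c = -52957/-50646 ≈ 1.046 J/(g·°C)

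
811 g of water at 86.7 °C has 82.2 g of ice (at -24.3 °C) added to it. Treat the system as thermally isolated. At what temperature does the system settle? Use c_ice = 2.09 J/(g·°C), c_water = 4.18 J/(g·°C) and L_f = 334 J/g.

T_f ≈ 70.2 °C

Taking heat into each body as positive, Σ m c ΔT = 0:
ice -24.3→0 °C: 82.2×2.09×24.3 = 4174.7; fusion: m_ice L_f = 82.2×334 = 27455; meltwater 0→T: 82.2×4.18×T = 343.6 T; water: 3390(T − 86.7)
3733.6 T = 293911 − 31629 = 262282
T ≈ 70.25 °C (positive, so assuming full melt was valid).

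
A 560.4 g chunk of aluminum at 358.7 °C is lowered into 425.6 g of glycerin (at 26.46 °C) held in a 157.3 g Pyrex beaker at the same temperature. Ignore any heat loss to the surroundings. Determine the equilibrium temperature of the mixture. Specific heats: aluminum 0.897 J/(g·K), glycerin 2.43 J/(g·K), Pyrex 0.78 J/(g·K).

T_f ≈ 127.1 °C

Setting the total heat transfer to zero:
560.4·0.897·(T − 358.7) + 425.6·2.43·(T − 26.46) + 157.3·0.78·(T − 26.46) = 0
502.68(T − 358.7) + 1034.2(T − 26.46) + 122.69(T − 26.46) = 0
(502.68 + 1034.2 + 122.69) T = 502.68·358.7 + 1034.2·26.46 + 122.69·26.46
T = 210923/1659.6 ≈ 127.09 °C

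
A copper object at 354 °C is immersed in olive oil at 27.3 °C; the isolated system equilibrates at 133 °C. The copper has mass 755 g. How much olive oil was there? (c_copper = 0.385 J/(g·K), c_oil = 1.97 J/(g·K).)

m ≈ 309 g

Setting the total heat transfer to zero:
755·0.385·(133 − 354) + m·1.97·(133 − 27.3) = 0
208.23 m = 64239
m = 64239/208.23 ≈ 308.5 g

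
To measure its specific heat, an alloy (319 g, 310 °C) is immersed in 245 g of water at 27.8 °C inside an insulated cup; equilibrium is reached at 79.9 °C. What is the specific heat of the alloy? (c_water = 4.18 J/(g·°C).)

c ≈ 0.727 J/(g·°C)

Conservation of energy gives ΣQ = 0:
319×c×(79.9 − 310) + 245×4.18×(79.9 − 27.8) = 0
-73402 c = -53356
c = -53356/-73402 ≈ 0.7269 J/(g·°C)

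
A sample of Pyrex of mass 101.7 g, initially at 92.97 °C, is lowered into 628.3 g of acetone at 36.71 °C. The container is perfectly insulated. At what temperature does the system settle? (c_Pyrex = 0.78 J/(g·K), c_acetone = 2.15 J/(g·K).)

|Q_Pyrex| = |Q_acetone|:
101.7·0.78·(92.97 − T) = 628.3·2.15·(T − 36.71)
79.33(92.97 − T) = 1350.8(T − 36.71)
1430.2 T = 56964  ⇒  T ≈ 39.83 °C

T_f ≈ 39.8 °C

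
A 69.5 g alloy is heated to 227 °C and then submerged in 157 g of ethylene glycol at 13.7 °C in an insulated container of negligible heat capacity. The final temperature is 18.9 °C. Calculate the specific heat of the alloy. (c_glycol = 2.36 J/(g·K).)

Heat lost by the alloy = heat gained by the glycol:
69.5×c×(227 − 18.9) = 157×2.36×(18.9 − 13.7)
14463 c = 1926.7  ⇒  c ≈ 0.1332 J/(g·K)

c ≈ 0.133 J/(g·K)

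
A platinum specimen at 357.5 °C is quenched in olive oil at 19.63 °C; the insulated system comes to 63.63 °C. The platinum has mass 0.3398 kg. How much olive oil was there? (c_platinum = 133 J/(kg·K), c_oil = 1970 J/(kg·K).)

m ≈ 0.153 kg

|Q_platinum| = |Q_oil|:
0.3398·133·(357.5 − 63.63) = m·1970·(63.63 − 19.63)
86680 m = 13281  ⇒  m ≈ 0.1532 kg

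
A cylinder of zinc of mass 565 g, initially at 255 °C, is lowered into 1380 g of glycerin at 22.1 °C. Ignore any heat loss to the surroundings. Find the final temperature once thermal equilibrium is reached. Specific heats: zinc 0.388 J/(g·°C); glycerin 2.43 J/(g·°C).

T_f ≈ 36.4 °C

With ΣQ=0 the equilibrium temperature is the m·c-weighted mean:
T_f = (219.22*255 + 3353.4*22.1) / (219.22 + 3353.4)
    = 130011 / 3572.6 ≈ 36.39 °C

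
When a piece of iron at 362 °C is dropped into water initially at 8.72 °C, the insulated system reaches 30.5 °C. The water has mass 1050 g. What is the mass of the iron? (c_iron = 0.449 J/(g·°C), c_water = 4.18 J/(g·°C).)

Heat lost by the iron = heat gained by the water:
m·0.449·(362 − 30.5) = 1050·4.18·(30.5 − 8.72)
148.84 m = 95592  ⇒  m ≈ 642.2 g

m ≈ 642 g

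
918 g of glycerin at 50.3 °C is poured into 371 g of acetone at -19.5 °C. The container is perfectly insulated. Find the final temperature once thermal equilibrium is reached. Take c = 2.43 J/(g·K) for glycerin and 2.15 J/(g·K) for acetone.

T_f ≈ 31.9 °C

Energy conservation, ΣQ = 0:
918*2.43*(T − 50.3) + 371*2.15*(T − (-19.5)) = 0
2230.7(T − 50.3) + 797.65(T − (-19.5)) = 0
3028.4 T = 96652
T ≈ 31.92 °C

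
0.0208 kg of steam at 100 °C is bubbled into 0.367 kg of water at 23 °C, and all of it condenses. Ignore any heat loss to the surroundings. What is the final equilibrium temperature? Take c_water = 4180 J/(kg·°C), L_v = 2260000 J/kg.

T_f ≈ 56.1 °C

Energy conservation, ΣQ = 0:
steam→water at 100 °C releases m L_v = 0.0208·2260000 = 47008
  condensate cools 100→T: 0.0208·4180·(T − 100) = 86.94(T − 100)
  original water: 1534.1(T − 23)
1621 T = 47008 + 8694.4 + 35283 = 90986
T ≈ 56.13 °C, under the boiling point, so the assumption holds.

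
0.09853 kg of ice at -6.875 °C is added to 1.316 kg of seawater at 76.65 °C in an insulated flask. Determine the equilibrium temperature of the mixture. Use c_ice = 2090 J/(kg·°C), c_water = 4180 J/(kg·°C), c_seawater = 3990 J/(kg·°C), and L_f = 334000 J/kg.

Taking heat into each body as positive, Σ m c ΔT = 0:
warm ice to 0 °C: 0.09853×2090×(0 − (-6.875)) = 1415.8
  fusion: m_ice L_f = 0.09853×334000 = 32909
  meltwater 0→T: 0.09853×4180×T = 411.86 T
  seawater cools: 1.316×3990×(T − 76.65) = 5250.8(T − 76.65)
5662.7 T = 402477 − 34325 = 368152
T ≈ 65.01 °C. Since T > 0 °C, the all-ice-melts assumption holds.

T_f ≈ 65.0 °C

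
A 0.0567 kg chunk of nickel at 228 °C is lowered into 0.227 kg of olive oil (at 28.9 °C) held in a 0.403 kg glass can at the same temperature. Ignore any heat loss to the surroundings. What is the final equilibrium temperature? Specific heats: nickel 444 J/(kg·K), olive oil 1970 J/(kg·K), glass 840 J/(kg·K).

Energy conservation, ΣQ = 0:
0.0567·444·(T − 228) + 0.227·1970·(T − 28.9) + 0.403·840·(T − 28.9) = 0
(25.17 + 447.19 + 338.52) T = 25.17·228 + 447.19·28.9 + 338.52·28.9
T ≈ 35.08 °C

T_f ≈ 35.1 °C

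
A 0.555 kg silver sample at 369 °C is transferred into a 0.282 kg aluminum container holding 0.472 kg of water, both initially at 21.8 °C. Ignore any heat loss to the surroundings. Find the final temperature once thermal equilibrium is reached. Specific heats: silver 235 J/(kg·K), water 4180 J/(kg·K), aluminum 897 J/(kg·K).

T_f ≈ 41.0 °C

Heat gained plus heat lost sum to zero:
0.555×235×(T − 369) + 0.472×4180×(T − 21.8) + 0.282×897×(T − 21.8) = 0
2356.3 T = 96652
T = 96652 / 2356.3 = 41 °C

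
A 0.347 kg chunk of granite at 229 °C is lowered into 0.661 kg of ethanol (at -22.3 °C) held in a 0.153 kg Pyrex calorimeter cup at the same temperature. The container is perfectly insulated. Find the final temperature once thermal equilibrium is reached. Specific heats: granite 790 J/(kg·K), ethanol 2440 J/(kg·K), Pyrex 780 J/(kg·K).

T_f ≈ 12.0 °C

Let T be the final temperature. ΣQ_i = 0:
0.347·790·(T − 229) + 0.661·2440·(T − (-22.3)) + 0.153·780·(T − (-22.3)) = 0
(274.13 + 1612.8 + 119.34) T = 274.13·229 + 1612.8·(-22.3) + 119.34·(-22.3)
T = 24148/2006.3 ≈ 12.04 °C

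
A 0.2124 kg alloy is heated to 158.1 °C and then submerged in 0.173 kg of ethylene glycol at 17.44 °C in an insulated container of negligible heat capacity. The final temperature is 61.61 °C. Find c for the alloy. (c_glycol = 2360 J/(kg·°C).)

Heat lost by the alloy = heat gained by the glycol:
0.2124·c·(158.1 − 61.61) = 0.173·2360·(61.61 − 17.44)
20.49 c = 18034  ⇒  c ≈ 879.9 J/(kg·°C)

c ≈ 880 J/(kg·°C)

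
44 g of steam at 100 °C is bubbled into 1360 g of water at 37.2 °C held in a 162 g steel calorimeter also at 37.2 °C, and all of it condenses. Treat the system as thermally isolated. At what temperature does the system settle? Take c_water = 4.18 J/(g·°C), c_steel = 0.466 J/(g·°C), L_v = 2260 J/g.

T_f ≈ 55.9 °C

Sum of m c ΔT and latent-heat terms is zero:
steam→water at 100 °C releases m L_v = 44×2260 = 99440
  condensed water 100 °C→T: 183.92(T − 100)
  original water: 5684.8(T − 37.2)
  steel cup: 162×0.466×(T − 37.2) = 75.49(T − 37.2)
5944.2 T = 99440 + 18392 + 214283 = 332115
T ≈ 55.87 °C (< 100 °C, so full condensation is consistent).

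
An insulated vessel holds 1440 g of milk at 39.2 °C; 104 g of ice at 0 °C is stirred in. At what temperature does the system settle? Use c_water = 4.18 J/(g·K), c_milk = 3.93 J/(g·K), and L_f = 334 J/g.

Net heat exchanged in the isolated system is zero:
melt ice: 104×334 = 34736; warm the meltwater: 434.72 T; milk: 5659.2(T − 39.2)
6093.9 T = 221841 − 34736 = 187105
T ≈ 30.70 °C (positive, so assuming full melt was valid).

T_f ≈ 30.7 °C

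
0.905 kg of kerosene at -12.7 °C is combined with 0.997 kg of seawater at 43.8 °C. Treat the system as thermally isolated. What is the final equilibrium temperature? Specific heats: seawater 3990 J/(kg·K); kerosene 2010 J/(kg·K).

T_f ≈ 26.1 °C

Conservation of energy gives ΣQ = 0:
0.997×3990×(T − 43.8) + 0.905×2010×(T − (-12.7)) = 0
3978(T − 43.8) + 1819(T − (-12.7)) = 0
5797.1 T = 151136
T = 151136/5797.1 ≈ 26.07 °C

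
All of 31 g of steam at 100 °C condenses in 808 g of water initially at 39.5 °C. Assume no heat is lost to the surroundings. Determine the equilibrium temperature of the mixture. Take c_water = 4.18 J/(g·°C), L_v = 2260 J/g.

Net heat exchanged in the isolated system is zero:
latent heat released on condensation: 31×2260 = 70060; condensed water 100 °C→T: 129.58(T − 100); original water: 3377.4(T − 39.5)
3507 T = 70060 + 12958 + 133409 = 216427
T ≈ 61.71 °C — below 100 °C, confirming all the steam condensed.

T_f ≈ 61.7 °C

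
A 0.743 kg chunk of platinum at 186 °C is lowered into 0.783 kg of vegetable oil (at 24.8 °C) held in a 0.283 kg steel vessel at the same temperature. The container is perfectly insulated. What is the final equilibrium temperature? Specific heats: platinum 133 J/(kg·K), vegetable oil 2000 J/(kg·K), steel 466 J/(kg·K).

T_f ≈ 33.7 °C

Net heat exchanged in the isolated system is zero:
0.743×133×(T − 186) + 0.783×2000×(T − 24.8) + 0.283×466×(T − 24.8) = 0
98.82(T − 186) + 1566(T − 24.8) + 131.88(T − 24.8) = 0
1796.7 T = 60488
T ≈ 33.67 °C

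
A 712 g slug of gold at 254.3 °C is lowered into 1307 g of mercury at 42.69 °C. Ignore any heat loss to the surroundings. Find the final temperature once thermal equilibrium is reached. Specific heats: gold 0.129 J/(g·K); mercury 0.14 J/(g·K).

T_f ≈ 113.4 °C

Setting the total heat transfer to zero:
712·0.129·(T − 254.3) + 1307·0.14·(T − 42.69) = 0
274.83 T = 31168
T = 31168 / 274.83 = 113 °C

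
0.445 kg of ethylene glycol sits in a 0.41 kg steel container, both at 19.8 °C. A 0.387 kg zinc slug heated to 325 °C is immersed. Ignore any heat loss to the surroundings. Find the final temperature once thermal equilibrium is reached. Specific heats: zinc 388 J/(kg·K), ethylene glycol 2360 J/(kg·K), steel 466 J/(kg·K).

T_f ≈ 52.7 °C

T_f = Σ m_i c_i T_i / Σ m_i c_i:
T_f = (150.16*325 + 1050.2*19.8 + 191.06*19.8) / (150.16 + 1050.2 + 191.06)
    = 73378 / 1391.4 ≈ 52.74 °C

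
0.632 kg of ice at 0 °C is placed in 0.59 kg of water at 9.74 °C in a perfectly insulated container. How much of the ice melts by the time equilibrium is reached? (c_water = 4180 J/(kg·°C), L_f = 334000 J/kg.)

Cooling the water to 0 °C releases 0.59×4180×9.74 = 24021 J.
To melt every bit of ice: 0.632×334000 = 211088 J.
That's not enough to melt it all — equilibrium is at 0 °C with ice remaining.
m_melted×334000 = 24021  ⇒  m_melted ≈ 0.07192 kg.

m_melted ≈ 0.0719 kg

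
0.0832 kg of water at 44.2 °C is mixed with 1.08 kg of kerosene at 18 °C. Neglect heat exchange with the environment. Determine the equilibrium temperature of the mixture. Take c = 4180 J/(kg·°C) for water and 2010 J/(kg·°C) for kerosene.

T_f ≈ 21.6 °C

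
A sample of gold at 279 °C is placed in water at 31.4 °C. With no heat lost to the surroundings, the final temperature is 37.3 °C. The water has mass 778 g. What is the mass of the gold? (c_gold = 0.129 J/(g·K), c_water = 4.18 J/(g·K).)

m ≈ 615 g

Heat lost by the gold = heat gained by the water:
m·0.129·(279 − 37.3) = 778·4.18·(37.3 − 31.4)
31.18 m = 19187  ⇒  m ≈ 615.4 g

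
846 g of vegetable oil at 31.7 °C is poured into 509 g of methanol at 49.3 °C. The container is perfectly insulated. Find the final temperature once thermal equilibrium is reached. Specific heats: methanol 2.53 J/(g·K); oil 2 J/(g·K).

T_f ≈ 39.3 °C

Setting the total heat transfer to zero:
509×2.53×(T − 49.3) + 846×2×(T − 31.7) = 0
1287.8(T − 49.3) + 1692(T − 31.7) = 0
(1287.8 + 1692) T = 1287.8×49.3 + 1692×31.7
T ≈ 39.31 °C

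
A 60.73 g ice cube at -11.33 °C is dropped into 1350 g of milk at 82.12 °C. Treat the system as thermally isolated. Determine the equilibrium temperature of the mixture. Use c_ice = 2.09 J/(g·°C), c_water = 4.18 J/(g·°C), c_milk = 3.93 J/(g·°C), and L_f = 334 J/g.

Setting the total heat transfer to zero:
ice -11.33→0 °C: 60.73×2.09×11.33 = 1438.1
  melt ice: 60.73×334 = 20284
  warm the meltwater: 253.85 T
  milk cools: 1350×3.93×(T − 82.12) = 5305.5(T − 82.12)
5559.4 T = 435688 − 21722 = 413966
T ≈ 74.46 °C — above 0 °C, consistent with complete melting.

T_f ≈ 74.5 °C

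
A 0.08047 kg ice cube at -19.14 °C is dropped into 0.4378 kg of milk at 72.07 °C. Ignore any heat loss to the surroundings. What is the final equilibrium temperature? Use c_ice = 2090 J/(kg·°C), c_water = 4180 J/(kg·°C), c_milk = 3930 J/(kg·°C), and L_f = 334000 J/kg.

T_f ≈ 45.7 °C

Sum of m c ΔT and latent-heat terms is zero:
warm ice to 0 °C: 0.08047·2090·(0 − (-19.14)) = 3219; latent heat to melt: 0.08047·334000 = 26877; warm the meltwater: 336.36 T; milk: 1720.6(T − 72.07)
2056.9 T = 124000 − 30096 = 93904
T ≈ 45.65 °C (positive, so assuming full melt was valid).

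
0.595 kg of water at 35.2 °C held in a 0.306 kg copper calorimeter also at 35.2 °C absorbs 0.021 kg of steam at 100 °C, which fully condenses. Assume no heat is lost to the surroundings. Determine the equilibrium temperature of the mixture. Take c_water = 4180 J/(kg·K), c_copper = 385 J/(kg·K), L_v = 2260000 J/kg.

T_f ≈ 54.9 °C

Let T be the final temperature. ΣQ_i = 0:
steam→water at 100 °C releases m L_v = 0.021×2260000 = 47460
  condensate cools 100→T: 0.021×4180×(T − 100) = 87.78(T − 100)
  water warms: 0.595×4180×(T − 35.2) = 2487.1(T − 35.2)
  cup: 117.81(T − 35.2)
2692.7 T = 47460 + 8778 + 91693 = 147931
T ≈ 54.94 °C, under the boiling point, so the assumption holds.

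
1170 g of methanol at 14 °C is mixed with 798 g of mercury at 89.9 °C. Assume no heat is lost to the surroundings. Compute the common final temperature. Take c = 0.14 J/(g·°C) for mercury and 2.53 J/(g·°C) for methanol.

T_f ≈ 16.8 °C

With ΣQ=0 the equilibrium temperature is the m·c-weighted mean:
T_f = (111.72*89.9 + 2960.1*14) / (111.72 + 2960.1)
    = 51485 / 3071.8 ≈ 16.76 °C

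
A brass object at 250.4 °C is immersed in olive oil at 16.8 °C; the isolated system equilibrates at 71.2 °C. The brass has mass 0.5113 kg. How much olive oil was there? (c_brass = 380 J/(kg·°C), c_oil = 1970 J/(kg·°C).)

Let T be the final temperature. ΣQ_i = 0:
0.5113·380·(71.2 − 250.4) + m·1970·(71.2 − 16.8) = 0
107168 m = 34817
m = 34817/107168 ≈ 0.3249 kg

m ≈ 0.325 kg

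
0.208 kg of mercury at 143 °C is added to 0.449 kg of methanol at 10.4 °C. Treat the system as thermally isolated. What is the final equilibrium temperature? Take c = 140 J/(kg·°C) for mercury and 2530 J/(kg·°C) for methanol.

T_f is the heat-capacity-weighted average of the initial temperatures:
T_f = (29.12×143 + 1136×10.4) / (29.12 + 1136)
    = 15978 / 1165.1 ≈ 13.71 °C

T_f ≈ 13.7 °C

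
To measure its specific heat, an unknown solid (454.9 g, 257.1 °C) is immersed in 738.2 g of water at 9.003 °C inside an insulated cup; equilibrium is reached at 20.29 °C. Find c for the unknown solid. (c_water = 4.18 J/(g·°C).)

c ≈ 0.323 J/(g·°C)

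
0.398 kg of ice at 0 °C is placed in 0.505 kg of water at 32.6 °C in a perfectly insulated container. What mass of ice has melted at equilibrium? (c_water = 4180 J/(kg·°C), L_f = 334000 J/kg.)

m_melted ≈ 0.206 kg

Heat available from the water dropping to 0 °C: 0.505·4180·32.6 = 68815 J.
Fully melting the ice requires m_ice L_f = 0.398·334000 = 132932 J.
68815 J < 132932 J, so only part of the ice melts and the system sits at 0 °C.
m_melt = 68815 / L_f = 0.206 kg.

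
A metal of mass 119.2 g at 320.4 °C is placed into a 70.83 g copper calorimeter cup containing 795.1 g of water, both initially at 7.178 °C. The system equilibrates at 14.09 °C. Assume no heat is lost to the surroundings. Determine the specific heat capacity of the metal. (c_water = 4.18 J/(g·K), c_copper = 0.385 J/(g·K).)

Energy conservation, ΣQ = 0:
119.2·c·(14.09 − 320.4) + 795.1·4.18·(14.09 − 7.178) + 70.83·0.385·(14.09 − 7.178) = 0
-36512 c = -23161
c = -23161/-36512 ≈ 0.6343 J/(g·K)

c ≈ 0.634 J/(g·K)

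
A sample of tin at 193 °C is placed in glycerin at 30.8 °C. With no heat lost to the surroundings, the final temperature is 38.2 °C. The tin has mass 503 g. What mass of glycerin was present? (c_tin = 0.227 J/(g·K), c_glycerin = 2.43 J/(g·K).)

Setting the total heat transfer to zero:
503·0.227·(38.2 − 193) + m·2.43·(38.2 − 30.8) = 0
17.98 m = 17675
m = 17675/17.98 ≈ 982.9 g

m ≈ 983 g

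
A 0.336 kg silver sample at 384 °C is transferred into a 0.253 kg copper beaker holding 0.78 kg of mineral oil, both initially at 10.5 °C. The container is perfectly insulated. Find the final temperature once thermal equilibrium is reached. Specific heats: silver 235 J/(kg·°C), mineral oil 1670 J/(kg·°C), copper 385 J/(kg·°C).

T_f ≈ 30.4 °C

Heat gained plus heat lost sum to zero:
0.336·235·(T − 384) + 0.78·1670·(T − 10.5) + 0.253·385·(T − 10.5) = 0
78.96(T − 384) + 1302.6(T − 10.5) + 97.41(T − 10.5) = 0
1479 T = 45021
T = 45021 / 1479 = 30.4 °C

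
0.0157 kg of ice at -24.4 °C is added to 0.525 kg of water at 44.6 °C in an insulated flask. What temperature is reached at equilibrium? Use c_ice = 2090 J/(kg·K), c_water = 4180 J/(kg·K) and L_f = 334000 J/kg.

Taking heat into each body as positive, Σ m c ΔT = 0:
warm ice to 0 °C: 0.0157×2090×(0 − (-24.4)) = 800.64
  melt ice: 0.0157×334000 = 5243.8
  warm the meltwater: 65.63 T
  water: 2194.5(T − 44.6)
2260.1 T = 97875 − 6044.4 = 91830
T ≈ 40.63 °C — above 0 °C, consistent with complete melting.

T_f ≈ 40.6 °C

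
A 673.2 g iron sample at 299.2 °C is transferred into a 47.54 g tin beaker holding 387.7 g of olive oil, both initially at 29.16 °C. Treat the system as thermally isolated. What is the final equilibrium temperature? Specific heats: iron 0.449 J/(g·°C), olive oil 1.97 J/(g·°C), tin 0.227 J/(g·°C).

T_f ≈ 105.0 °C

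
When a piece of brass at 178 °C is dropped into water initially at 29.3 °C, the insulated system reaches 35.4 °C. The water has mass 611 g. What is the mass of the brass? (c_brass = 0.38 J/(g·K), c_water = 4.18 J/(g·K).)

m ≈ 288 g

Setting the total heat transfer to zero:
m·0.38·(35.4 − 178) + 611·4.18·(35.4 − 29.3) = 0
-54.19 m = -15579
m = -15579/-54.19 ≈ 287.5 g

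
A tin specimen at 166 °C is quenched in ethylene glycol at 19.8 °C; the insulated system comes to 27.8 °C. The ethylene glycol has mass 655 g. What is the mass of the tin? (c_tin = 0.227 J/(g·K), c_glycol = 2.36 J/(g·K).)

m ≈ 394 g

Net heat exchanged in the isolated system is zero:
m×0.227×(27.8 − 166) + 655×2.36×(27.8 − 19.8) = 0
-31.37 m = -12366
m = -12366/-31.37 ≈ 394.2 g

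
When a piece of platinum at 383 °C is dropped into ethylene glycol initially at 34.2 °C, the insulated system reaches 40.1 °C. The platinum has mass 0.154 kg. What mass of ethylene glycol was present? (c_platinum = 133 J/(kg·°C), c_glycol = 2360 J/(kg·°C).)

m ≈ 0.504 kg

Heat lost by the platinum = heat gained by the glycol:
0.154·133·(383 − 40.1) = m·2360·(40.1 − 34.2)
13924 m = 7023.3  ⇒  m ≈ 0.5044 kg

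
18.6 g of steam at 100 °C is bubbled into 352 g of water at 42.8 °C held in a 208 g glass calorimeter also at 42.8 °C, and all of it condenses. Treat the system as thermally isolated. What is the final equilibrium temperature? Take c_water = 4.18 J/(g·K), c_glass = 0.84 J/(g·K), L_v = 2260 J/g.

Let T be the final temperature. ΣQ_i = 0:
condense steam: −18.6·2260 = −42036; condensate cools 100→T: 18.6·4.18·(T − 100) = 77.75(T − 100); original water: 1471.4(T − 42.8); glass cup: 208·0.84·(T − 42.8) = 174.72(T − 42.8)
1723.8 T = 42036 + 7774.8 + 70452 = 120263
T ≈ 69.77 °C — below 100 °C, confirming all the steam condensed.

T_f ≈ 69.8 °C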